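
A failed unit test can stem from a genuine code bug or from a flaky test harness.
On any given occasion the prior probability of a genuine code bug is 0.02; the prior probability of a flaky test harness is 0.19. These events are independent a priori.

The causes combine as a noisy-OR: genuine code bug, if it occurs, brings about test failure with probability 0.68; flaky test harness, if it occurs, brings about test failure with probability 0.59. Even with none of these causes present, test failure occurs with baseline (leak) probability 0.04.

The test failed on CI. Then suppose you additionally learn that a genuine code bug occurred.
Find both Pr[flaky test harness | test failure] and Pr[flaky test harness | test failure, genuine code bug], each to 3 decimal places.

Under noisy-OR, P(test failure | causes) = 1 − (1−0.04)·∏(1−qᵢ) over the active causes.
Weight on flaky test harness=true, given the evidence: 0.112912 + 0.003321 = 0.116233
The normalizing constant is 0.04×0.98×0.81 + 0.6064×0.98×0.19 + 0.6928×0.02×0.81 + 0.874048×0.02×0.19 = 0.159208
Posterior = 0.116233 / 0.159208 ≈ 0.730

Now also conditioning on genuine code bug=true:
P(test failure | genuine code bug) = 0.6928·0.81 + 0.874048·0.19 = 0.561168 + 0.166069 = 0.727237
The flaky test harness-present share is 0.874048·0.19 = 0.166069.
So P(flaky test harness | test failure, genuine code bug) = 0.166069/0.727237 ≈ 0.228.

Pr[flaky test harness | test failure] ≈ 0.730; Pr[flaky test harness | test failure, genuine code bug] ≈ 0.228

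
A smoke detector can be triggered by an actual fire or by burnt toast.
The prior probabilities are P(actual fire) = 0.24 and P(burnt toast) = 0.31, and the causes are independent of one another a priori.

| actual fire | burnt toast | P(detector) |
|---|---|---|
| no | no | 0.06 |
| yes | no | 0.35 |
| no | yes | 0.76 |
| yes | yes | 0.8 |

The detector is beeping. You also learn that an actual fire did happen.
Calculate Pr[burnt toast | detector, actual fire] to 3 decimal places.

Pr[burnt toast | detector, actual fire] ≈ 0.507

Numerator (weight on configurations with burnt toast): 0.8×0.31 = 0.248000
Normalizer over all consistent configurations: 0.35×0.69 + 0.8×0.31 = 0.489500
Posterior = 0.248000 / 0.489500 ≈ 0.507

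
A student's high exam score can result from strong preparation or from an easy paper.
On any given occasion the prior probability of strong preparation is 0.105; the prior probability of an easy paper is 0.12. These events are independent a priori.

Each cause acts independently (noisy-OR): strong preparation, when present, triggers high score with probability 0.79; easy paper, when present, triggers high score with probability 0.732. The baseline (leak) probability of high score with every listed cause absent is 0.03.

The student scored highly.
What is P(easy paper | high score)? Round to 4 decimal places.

P(easy paper | high score) ≈ 0.4846

Under noisy-OR, P(high score | causes) = 1 − (1−0.03)·∏(1−qᵢ) over the active causes.
P(high score) = 0.03*0.895*0.88 + 0.74004*0.895*0.12 + 0.7963*0.105*0.88 + 0.945408*0.105*0.12 = 0.023628 + 0.079480 + 0.073578 + 0.011912 = 0.188598
The easy paper-present share is 0.079480 + 0.011912 = 0.091392.
So P(easy paper | high score) = 0.091392/0.188598 ≈ 0.4846.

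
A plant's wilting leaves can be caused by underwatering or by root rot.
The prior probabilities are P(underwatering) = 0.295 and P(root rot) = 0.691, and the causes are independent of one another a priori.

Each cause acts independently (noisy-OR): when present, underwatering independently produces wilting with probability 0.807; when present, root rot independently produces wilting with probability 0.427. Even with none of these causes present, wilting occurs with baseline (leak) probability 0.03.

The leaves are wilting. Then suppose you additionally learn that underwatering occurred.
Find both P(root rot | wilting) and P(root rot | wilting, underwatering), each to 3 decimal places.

P(root rot | wilting) ≈ 0.832; P(root rot | wilting, underwatering) ≈ 0.711

Under noisy-OR, P(wilting | causes) = 1 − (1−0.03)·∏(1−qᵢ) over the active causes.
Sum P(wilting|·) weighted by the priors over the 4 (underwatering, root rot) configurations:
  P(wilting) = 0.03·0.705·0.309 + 0.44419·0.705·0.691 + 0.81279·0.295·0.309 + 0.892729·0.295·0.691
        = 0.006535 + 0.216389 + 0.074090 + 0.181978 = 0.478992
Configurations with root rot contribute 0.398367, so
  P(root rot | wilting) = 0.398367 / 0.478992 ≈ 0.832

With the extra evidence:
By total probability over both values of root rot:
  P(wilting | underwatering) = 0.81279·0.309 + 0.892729·0.691
        = 0.251152 + 0.616876 = 0.868028
Keeping only the root rot-present terms gives 0.616876, so
  P(root rot | wilting, underwatering) = 0.616876 / 0.868028 ≈ 0.711
This is intercausal reasoning (explaining away): once underwatering accounts for the wilting, root rot becomes less likely.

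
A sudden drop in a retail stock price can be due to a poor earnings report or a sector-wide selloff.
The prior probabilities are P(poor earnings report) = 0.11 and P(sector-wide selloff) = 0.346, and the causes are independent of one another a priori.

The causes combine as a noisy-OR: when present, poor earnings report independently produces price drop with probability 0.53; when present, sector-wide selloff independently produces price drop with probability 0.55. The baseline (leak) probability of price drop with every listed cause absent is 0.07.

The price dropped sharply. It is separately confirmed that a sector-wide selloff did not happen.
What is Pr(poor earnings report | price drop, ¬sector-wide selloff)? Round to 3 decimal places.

Under noisy-OR, P(price drop | causes) = 1 − (1−0.07)·∏(1−qᵢ) over the active causes.
Weight on poor earnings report=true, given the evidence: 0.5629*0.11 = 0.061919
Denominator P(price drop | ¬sector-wide selloff): 0.07*0.89 + 0.5629*0.11 = 0.124219
Posterior = 0.061919 / 0.124219 ≈ 0.498

Pr(poor earnings report | price drop, ¬sector-wide selloff) ≈ 0.498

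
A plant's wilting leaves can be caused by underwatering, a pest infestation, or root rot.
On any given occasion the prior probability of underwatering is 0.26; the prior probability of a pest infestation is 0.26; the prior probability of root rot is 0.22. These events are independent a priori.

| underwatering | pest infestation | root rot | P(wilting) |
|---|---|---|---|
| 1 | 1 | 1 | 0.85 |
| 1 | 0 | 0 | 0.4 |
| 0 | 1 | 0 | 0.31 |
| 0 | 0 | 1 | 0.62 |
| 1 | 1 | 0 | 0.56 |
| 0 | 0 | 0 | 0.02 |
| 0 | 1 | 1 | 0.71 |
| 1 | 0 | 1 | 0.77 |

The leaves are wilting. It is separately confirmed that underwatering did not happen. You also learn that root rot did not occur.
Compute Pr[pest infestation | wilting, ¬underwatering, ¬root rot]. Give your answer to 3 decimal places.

Pr[pest infestation | wilting, ¬underwatering, ¬root rot] ≈ 0.845

P(wilting | ¬underwatering, ¬root rot) = 0.02·0.74 + 0.31·0.26 = 0.014800 + 0.080600 = 0.095400
Restricting to configurations with pest infestation present: 0.31·0.26 = 0.080600.
P(pest infestation | wilting, ¬underwatering, ¬root rot) = 0.080600 / 0.095400 ≈ 0.845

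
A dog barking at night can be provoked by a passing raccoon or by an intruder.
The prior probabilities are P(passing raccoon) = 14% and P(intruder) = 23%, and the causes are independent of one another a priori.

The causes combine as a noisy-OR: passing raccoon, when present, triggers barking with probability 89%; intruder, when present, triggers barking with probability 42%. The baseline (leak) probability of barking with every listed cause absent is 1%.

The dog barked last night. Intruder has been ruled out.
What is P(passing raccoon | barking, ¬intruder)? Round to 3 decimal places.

Under noisy-OR, P(barking | causes) = 1 − (1−0.01)·∏(1−qᵢ) over the active causes.
Numerator (weight on configurations with passing raccoon): 0.8911·0.14 = 0.124754
The normalizing constant is 0.01·0.86 + 0.8911·0.14 = 0.133354
P(passing raccoon | barking, ¬intruder) = 0.124754/0.133354 ≈ 0.936

P(passing raccoon | barking, ¬intruder) ≈ 0.936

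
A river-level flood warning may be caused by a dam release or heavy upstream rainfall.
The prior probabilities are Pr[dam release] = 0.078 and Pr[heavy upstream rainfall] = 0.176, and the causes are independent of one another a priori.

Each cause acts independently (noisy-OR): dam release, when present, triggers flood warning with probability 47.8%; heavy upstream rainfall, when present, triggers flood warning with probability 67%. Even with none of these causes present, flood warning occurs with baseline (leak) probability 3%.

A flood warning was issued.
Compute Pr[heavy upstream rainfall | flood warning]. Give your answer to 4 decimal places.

Pr[heavy upstream rainfall | flood warning] ≈ 0.6907

Under noisy-OR, P(flood warning | causes) = 1 − (1−0.03)·∏(1−qᵢ) over the active causes.
P(flood warning) = 0.03×0.922×0.824 + 0.6799×0.922×0.176 + 0.49366×0.078×0.824 + 0.832908×0.078×0.176 = 0.022792 + 0.110329 + 0.031729 + 0.011434 = 0.176284
Restricting to configurations with heavy upstream rainfall present: 0.110329 + 0.011434 = 0.121763.
Hence the posterior is 0.121763/0.176284 ≈ 0.6907.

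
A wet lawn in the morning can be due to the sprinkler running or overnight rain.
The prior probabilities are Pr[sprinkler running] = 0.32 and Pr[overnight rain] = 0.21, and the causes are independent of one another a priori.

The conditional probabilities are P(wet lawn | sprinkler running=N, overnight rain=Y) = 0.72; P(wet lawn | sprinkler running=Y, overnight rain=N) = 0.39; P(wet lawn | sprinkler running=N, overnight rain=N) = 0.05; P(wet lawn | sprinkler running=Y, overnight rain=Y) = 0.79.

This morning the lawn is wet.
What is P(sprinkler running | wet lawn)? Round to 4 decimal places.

Enumerate the 4 (sprinkler running, overnight rain) configurations and weight by the priors:
  P(wet lawn) = 0.05·0.68·0.79 + 0.72·0.68·0.21 + 0.39·0.32·0.79 + 0.79·0.32·0.21
        = 0.026860 + 0.102816 + 0.098592 + 0.053088 = 0.281356
The terms with sprinkler running present sum to 0.151680, so
  P(sprinkler running | wet lawn) = 0.151680 / 0.281356 ≈ 0.5391

P(sprinkler running | wet lawn) ≈ 0.5391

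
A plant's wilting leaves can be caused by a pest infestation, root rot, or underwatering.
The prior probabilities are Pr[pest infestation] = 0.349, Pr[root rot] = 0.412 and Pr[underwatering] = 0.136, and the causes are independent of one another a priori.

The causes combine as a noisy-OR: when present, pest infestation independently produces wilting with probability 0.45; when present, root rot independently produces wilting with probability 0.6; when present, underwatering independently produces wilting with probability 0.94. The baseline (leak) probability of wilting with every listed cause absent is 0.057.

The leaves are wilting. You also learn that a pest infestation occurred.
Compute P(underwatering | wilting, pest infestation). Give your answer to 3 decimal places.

P(underwatering | wilting, pest infestation) ≈ 0.201

Under noisy-OR, P(wilting | causes) = 1 − (1−0.057)·∏(1−qᵢ) over the active causes.
P(wilting | pest infestation) = 0.48135×0.588×0.864 + 0.968881×0.588×0.136 + 0.79254×0.412×0.864 + 0.987552×0.412×0.136 = 0.244541 + 0.077479 + 0.282119 + 0.055335 = 0.659474
Restricting to configurations with underwatering present: 0.077479 + 0.055335 = 0.132814.
So P(underwatering | wilting, pest infestation) = 0.132814/0.659474 ≈ 0.201.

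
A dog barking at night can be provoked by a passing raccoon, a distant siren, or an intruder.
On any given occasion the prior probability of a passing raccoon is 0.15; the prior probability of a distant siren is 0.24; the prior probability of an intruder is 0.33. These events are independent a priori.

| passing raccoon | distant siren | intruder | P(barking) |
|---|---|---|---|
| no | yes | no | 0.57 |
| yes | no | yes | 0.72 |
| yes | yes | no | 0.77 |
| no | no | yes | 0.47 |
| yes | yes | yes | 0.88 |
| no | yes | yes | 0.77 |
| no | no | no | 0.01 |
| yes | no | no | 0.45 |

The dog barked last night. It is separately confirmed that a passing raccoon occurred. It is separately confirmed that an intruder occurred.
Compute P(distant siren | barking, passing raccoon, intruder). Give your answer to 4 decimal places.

Sum P(barking|·) weighted by the priors over both values of distant siren:
  P(barking | passing raccoon, intruder) = 0.72·0.76 + 0.88·0.24
        = 0.547200 + 0.211200 = 0.758400
The terms with distant siren present sum to 0.211200, so
  P(distant siren | barking, passing raccoon, intruder) = 0.211200 / 0.758400 ≈ 0.2785

P(distant siren | barking, passing raccoon, intruder) ≈ 0.2785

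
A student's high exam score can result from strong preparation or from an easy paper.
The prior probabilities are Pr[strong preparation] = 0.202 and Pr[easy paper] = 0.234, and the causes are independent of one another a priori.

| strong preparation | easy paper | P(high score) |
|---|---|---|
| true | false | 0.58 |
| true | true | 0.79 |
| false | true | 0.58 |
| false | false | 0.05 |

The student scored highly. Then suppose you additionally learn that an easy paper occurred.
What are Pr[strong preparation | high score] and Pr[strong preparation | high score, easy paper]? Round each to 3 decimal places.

Pr[strong preparation | high score] ≈ 0.478; Pr[strong preparation | high score, easy paper] ≈ 0.256

P(high score) = 0.05·0.798·0.766 + 0.58·0.798·0.234 + 0.58·0.202·0.766 + 0.79·0.202·0.234 = 0.030563 + 0.108305 + 0.089745 + 0.037342 = 0.265955
Of this, 0.127087 comes from 0.089745 + 0.037342 (the strong preparation=true cases).
Hence the posterior is 0.127087/0.265955 ≈ 0.478.

Now also conditioning on easy paper=true:
P(high score | easy paper) = 0.58×0.798 + 0.79×0.202 = 0.462840 + 0.159580 = 0.622420
Restricting to configurations with strong preparation present: 0.79×0.202 = 0.159580.
P(strong preparation | high score, easy paper) = 0.159580 / 0.622420 ≈ 0.256
The drop from 0.478 to 0.256 is the explaining-away (discounting) effect.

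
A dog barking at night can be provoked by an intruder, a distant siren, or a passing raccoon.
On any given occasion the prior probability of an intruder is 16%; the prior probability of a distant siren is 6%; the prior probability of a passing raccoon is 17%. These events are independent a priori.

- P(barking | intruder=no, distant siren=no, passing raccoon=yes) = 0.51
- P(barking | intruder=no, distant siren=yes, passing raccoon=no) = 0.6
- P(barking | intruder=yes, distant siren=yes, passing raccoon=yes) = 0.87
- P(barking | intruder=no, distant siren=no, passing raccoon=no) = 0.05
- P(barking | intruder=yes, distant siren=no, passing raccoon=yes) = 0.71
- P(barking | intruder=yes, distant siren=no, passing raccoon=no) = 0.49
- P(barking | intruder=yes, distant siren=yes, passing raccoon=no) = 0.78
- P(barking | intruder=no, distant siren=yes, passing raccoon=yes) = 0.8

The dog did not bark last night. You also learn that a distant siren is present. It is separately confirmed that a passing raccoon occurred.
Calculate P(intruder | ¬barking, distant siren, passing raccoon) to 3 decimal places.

Enumerate both values of intruder and weight by the priors:
  P(¬barking | distant siren, passing raccoon) = 0.2×0.84 + 0.13×0.16
        = 0.168000 + 0.020800 = 0.188800
The terms with intruder present sum to 0.020800, so
  P(intruder | ¬barking, distant siren, passing raccoon) = 0.020800 / 0.188800 ≈ 0.110

P(intruder | ¬barking, distant siren, passing raccoon) ≈ 0.110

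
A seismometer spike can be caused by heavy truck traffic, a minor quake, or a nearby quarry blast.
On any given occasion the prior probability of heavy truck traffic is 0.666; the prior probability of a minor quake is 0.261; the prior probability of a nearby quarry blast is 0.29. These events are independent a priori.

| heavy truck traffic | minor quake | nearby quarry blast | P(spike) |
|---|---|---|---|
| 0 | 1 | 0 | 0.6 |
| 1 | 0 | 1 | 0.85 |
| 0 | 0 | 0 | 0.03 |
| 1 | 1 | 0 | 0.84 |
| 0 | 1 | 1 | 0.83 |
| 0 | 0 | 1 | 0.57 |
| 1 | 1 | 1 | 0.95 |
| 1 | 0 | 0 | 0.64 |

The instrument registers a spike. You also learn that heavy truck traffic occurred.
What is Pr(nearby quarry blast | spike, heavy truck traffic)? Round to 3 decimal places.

P(spike | heavy truck traffic) = 0.64·0.739·0.71 + 0.85·0.739·0.29 + 0.84·0.261·0.71 + 0.95·0.261·0.29 = 0.335802 + 0.182163 + 0.155660 + 0.071905 = 0.745530
The nearby quarry blast-present share is 0.182163 + 0.071905 = 0.254068.
So P(nearby quarry blast | spike, heavy truck traffic) = 0.254068/0.745530 ≈ 0.341.

Pr(nearby quarry blast | spike, heavy truck traffic) ≈ 0.341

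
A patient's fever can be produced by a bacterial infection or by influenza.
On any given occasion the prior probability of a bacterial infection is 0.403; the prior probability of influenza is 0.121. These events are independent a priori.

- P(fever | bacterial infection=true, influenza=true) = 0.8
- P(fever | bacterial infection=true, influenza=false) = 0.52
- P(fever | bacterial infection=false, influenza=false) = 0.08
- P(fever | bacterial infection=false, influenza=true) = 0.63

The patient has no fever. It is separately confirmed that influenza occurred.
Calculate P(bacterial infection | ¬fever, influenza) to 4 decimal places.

Sum P(¬fever|·) weighted by the priors over both values of bacterial infection:
  P(¬fever | influenza) = 0.37*0.597 + 0.2*0.403
        = 0.220890 + 0.080600 = 0.301490
Configurations with bacterial infection contribute 0.080600, so
  P(bacterial infection | ¬fever, influenza) = 0.080600 / 0.301490 ≈ 0.2673

P(bacterial infection | ¬fever, influenza) ≈ 0.2673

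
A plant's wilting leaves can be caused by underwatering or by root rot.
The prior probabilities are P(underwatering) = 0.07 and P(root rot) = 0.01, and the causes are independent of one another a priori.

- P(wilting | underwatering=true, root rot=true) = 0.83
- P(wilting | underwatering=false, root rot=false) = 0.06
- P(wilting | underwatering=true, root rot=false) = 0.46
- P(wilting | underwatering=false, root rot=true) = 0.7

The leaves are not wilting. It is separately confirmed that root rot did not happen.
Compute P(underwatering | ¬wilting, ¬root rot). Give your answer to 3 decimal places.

P(¬wilting | ¬root rot) = 0.94·0.93 + 0.54·0.07 = 0.874200 + 0.037800 = 0.912000
Of this, 0.037800 comes from 0.54·0.07 (the underwatering=true cases).
P(underwatering | ¬wilting, ¬root rot) = 0.037800 / 0.912000 ≈ 0.041

P(underwatering | ¬wilting, ¬root rot) ≈ 0.041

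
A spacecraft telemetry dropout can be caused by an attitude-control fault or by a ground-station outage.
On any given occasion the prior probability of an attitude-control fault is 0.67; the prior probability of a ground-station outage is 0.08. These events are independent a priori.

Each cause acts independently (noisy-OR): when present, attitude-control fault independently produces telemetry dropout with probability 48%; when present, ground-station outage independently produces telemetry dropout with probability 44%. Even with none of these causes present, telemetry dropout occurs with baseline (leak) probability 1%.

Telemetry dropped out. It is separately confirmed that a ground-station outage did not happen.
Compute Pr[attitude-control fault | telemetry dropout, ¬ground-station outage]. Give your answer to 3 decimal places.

Under noisy-OR, P(telemetry dropout | causes) = 1 − (1−0.01)·∏(1−qᵢ) over the active causes.
For the numerator, keep only attitude-control fault=true terms: 0.4852×0.67 = 0.325084
The normalizing constant is 0.01×0.33 + 0.4852×0.67 = 0.328384
P(attitude-control fault | telemetry dropout, ¬ground-station outage) = 0.325084/0.328384 ≈ 0.990

Pr[attitude-control fault | telemetry dropout, ¬ground-station outage] ≈ 0.990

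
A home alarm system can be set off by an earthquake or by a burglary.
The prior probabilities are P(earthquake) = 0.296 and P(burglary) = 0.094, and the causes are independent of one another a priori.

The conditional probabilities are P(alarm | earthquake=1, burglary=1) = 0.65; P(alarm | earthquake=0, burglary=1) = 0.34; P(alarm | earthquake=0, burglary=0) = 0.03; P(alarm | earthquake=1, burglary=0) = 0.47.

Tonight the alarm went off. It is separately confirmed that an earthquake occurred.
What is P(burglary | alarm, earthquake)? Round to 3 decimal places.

For the numerator, keep only burglary=true terms: 0.65*0.094 = 0.061100
Denominator P(alarm | earthquake): 0.47*0.906 + 0.65*0.094 = 0.486920
P(burglary | alarm, earthquake) = 0.061100/0.486920 ≈ 0.125

P(burglary | alarm, earthquake) ≈ 0.125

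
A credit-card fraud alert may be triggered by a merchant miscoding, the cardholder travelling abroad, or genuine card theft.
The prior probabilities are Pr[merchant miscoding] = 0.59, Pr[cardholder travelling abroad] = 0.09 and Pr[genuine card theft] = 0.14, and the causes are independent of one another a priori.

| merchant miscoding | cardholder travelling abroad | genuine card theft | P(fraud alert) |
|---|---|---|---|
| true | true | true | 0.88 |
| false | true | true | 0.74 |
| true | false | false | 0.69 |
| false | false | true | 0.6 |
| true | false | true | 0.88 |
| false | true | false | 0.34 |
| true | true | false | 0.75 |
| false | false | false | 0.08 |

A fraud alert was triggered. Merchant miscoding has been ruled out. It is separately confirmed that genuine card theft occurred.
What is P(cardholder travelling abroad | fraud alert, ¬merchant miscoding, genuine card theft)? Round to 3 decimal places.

P(fraud alert | ¬merchant miscoding, genuine card theft) = 0.6·0.91 + 0.74·0.09 = 0.546000 + 0.066600 = 0.612600
Restricting to configurations with cardholder travelling abroad present: 0.74·0.09 = 0.066600.
P(cardholder travelling abroad | fraud alert, ¬merchant miscoding, genuine card theft) = 0.066600 / 0.612600 ≈ 0.109

P(cardholder travelling abroad | fraud alert, ¬merchant miscoding, genuine card theft) ≈ 0.109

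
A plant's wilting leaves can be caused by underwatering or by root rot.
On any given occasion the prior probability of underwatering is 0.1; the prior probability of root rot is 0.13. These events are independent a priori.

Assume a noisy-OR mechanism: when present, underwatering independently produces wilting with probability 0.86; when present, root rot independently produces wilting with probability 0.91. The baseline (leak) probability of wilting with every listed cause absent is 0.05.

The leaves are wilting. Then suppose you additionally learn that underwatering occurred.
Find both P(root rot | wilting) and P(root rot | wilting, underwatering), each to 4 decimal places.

P(root rot | wilting) ≈ 0.5112; P(root rot | wilting, underwatering) ≈ 0.1455

Under noisy-OR, P(wilting | causes) = 1 − (1−0.05)·∏(1−qᵢ) over the active causes.
Enumerate the 4 (underwatering, root rot) configurations and weight by the priors:
  P(wilting) = 0.05·0.9·0.87 + 0.9145·0.9·0.13 + 0.867·0.1·0.87 + 0.98803·0.1·0.13
        = 0.039150 + 0.106996 + 0.075429 + 0.012844 = 0.234419
Configurations with root rot contribute 0.119840, so
  P(root rot | wilting) = 0.119840 / 0.234419 ≈ 0.5112

Now also conditioning on underwatering=true:
Sum P(wilting|·) weighted by the priors over both values of root rot:
  P(wilting | underwatering) = 0.867×0.87 + 0.98803×0.13
        = 0.754290 + 0.128444 = 0.882734
Configurations with root rot contribute 0.128444, so
  P(root rot | wilting, underwatering) = 0.128444 / 0.882734 ≈ 0.1455
Conditioning on underwatering lowers the posterior on root rot: the classic explaining-away effect in a common-effect structure.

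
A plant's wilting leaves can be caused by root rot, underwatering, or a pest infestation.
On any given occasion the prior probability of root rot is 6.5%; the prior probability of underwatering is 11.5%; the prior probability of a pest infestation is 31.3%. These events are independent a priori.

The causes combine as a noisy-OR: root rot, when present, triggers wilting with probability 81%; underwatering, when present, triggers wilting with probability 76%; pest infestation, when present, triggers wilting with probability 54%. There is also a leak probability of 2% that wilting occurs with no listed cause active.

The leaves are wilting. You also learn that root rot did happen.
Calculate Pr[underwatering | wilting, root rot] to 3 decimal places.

Under noisy-OR, P(wilting | causes) = 1 − (1−0.02)·∏(1−qᵢ) over the active causes.
P(wilting | root rot) = 0.8138·0.885·0.687 + 0.914348·0.885·0.313 + 0.955312·0.115·0.687 + 0.979444·0.115·0.313 = 0.494786 + 0.253279 + 0.075474 + 0.035255 = 0.858794
The underwatering-present share is 0.075474 + 0.035255 = 0.110729.
So P(underwatering | wilting, root rot) = 0.110729/0.858794 ≈ 0.129.

Pr[underwatering | wilting, root rot] ≈ 0.129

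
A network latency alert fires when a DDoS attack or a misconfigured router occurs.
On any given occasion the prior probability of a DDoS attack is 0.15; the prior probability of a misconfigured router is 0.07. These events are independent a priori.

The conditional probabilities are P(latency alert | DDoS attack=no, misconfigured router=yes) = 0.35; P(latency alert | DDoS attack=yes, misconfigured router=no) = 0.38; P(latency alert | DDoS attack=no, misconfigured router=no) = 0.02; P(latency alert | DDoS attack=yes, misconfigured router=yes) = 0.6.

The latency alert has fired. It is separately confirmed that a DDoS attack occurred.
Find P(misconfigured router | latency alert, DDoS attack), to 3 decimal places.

P(misconfigured router | latency alert, DDoS attack) ≈ 0.106

P(latency alert | DDoS attack) = 0.38×0.93 + 0.6×0.07 = 0.353400 + 0.042000 = 0.395400
The misconfigured router-present share is 0.6×0.07 = 0.042000.
Hence the posterior is 0.042000/0.395400 ≈ 0.106.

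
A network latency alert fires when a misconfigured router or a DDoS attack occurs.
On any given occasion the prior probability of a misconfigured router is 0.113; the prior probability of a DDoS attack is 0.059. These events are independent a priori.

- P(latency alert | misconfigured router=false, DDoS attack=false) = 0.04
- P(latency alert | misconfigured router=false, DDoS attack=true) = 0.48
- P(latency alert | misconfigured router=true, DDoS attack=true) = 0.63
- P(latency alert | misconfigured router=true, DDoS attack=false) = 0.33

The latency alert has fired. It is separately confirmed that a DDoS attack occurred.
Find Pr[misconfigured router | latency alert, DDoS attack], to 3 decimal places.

Enumerate both values of misconfigured router and weight by the priors:
  P(latency alert | DDoS attack) = 0.48·0.887 + 0.63·0.113
        = 0.425760 + 0.071190 = 0.496950
Configurations with misconfigured router contribute 0.071190, so
  P(misconfigured router | latency alert, DDoS attack) = 0.071190 / 0.496950 ≈ 0.143

Pr[misconfigured router | latency alert, DDoS attack] ≈ 0.143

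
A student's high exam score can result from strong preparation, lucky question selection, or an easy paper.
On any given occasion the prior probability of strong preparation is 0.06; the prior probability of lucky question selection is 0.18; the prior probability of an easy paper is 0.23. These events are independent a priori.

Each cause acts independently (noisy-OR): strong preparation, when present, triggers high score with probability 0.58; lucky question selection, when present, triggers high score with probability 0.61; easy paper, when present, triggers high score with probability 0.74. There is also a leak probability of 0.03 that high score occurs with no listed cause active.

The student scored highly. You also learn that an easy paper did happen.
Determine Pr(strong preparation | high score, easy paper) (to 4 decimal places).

Under noisy-OR, P(high score | causes) = 1 − (1−0.03)·∏(1−qᵢ) over the active causes.
Enumerate the 4 (strong preparation, lucky question selection) configurations and weight by the priors:
  P(high score | easy paper) = 0.7478·0.94·0.82 + 0.901642·0.94·0.18 + 0.894076·0.06·0.82 + 0.95869·0.06·0.18
        = 0.576404 + 0.152558 + 0.043989 + 0.010354 = 0.783305
Keeping only the strong preparation-present terms gives 0.054343, so
  P(strong preparation | high score, easy paper) = 0.054343 / 0.783305 ≈ 0.0694

Pr(strong preparation | high score, easy paper) ≈ 0.0694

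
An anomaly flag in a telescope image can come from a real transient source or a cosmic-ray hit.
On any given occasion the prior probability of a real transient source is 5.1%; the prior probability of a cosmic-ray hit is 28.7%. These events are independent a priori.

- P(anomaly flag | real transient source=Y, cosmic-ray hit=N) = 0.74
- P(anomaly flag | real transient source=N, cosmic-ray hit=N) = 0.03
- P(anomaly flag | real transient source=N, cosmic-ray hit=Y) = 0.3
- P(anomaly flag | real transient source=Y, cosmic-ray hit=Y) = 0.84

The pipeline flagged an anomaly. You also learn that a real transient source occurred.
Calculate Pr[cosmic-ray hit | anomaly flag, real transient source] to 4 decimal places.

P(anomaly flag | real transient source) = 0.74×0.713 + 0.84×0.287 = 0.527620 + 0.241080 = 0.768700
Of this, 0.241080 comes from 0.84×0.287 (the cosmic-ray hit=true cases).
So P(cosmic-ray hit | anomaly flag, real transient source) = 0.241080/0.768700 ≈ 0.3136.

Pr[cosmic-ray hit | anomaly flag, real transient source] ≈ 0.3136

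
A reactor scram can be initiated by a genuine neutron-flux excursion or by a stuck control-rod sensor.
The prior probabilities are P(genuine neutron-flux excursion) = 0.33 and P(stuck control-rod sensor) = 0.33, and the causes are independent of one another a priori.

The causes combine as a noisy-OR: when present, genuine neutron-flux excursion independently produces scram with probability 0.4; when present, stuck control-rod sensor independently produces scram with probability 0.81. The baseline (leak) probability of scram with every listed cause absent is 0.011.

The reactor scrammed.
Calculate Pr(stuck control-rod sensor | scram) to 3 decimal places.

Under noisy-OR, P(scram | causes) = 1 − (1−0.011)·∏(1−qᵢ) over the active causes.
Sum P(scram|·) weighted by the priors over the 4 (genuine neutron-flux excursion, stuck control-rod sensor) configurations:
  P(scram) = 0.011·0.67·0.67 + 0.81209·0.67·0.33 + 0.4066·0.33·0.67 + 0.887254·0.33·0.33
        = 0.004938 + 0.179553 + 0.089899 + 0.096622 = 0.371012
Keeping only the stuck control-rod sensor-present terms gives 0.276175, so
  P(stuck control-rod sensor | scram) = 0.276175 / 0.371012 ≈ 0.744

Pr(stuck control-rod sensor | scram) ≈ 0.744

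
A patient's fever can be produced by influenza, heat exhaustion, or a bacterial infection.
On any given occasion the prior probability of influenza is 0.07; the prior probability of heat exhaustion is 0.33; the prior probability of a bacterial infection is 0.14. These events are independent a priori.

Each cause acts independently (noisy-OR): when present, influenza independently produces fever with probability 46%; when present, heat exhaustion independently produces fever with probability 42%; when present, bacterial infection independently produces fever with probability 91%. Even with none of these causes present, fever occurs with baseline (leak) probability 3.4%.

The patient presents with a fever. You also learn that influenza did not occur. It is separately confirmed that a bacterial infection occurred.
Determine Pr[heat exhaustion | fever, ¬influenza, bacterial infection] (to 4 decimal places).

Pr[heat exhaustion | fever, ¬influenza, bacterial infection] ≈ 0.3387

Under noisy-OR, P(fever | causes) = 1 − (1−0.034)·∏(1−qᵢ) over the active causes.
P(fever | ¬influenza, bacterial infection) = 0.91306*0.67 + 0.949575*0.33 = 0.611750 + 0.313360 = 0.925110
Restricting to configurations with heat exhaustion present: 0.949575*0.33 = 0.313360.
P(heat exhaustion | fever, ¬influenza, bacterial infection) = 0.313360 / 0.925110 ≈ 0.3387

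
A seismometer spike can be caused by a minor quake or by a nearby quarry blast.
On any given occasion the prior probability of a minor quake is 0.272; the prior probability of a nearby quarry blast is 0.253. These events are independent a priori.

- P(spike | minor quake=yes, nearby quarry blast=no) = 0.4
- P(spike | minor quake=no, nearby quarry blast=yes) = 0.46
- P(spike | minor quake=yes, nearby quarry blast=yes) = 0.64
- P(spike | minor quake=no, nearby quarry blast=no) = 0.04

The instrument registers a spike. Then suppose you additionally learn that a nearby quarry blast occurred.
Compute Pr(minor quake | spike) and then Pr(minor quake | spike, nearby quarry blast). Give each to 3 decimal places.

Sum P(spike|·) weighted by the priors over the 4 (minor quake, nearby quarry blast) configurations:
  P(spike) = 0.04*0.728*0.747 + 0.46*0.728*0.253 + 0.4*0.272*0.747 + 0.64*0.272*0.253
        = 0.021753 + 0.084725 + 0.081274 + 0.044042 = 0.231794
Keeping only the minor quake-present terms gives 0.125316, so
  P(minor quake | spike) = 0.125316 / 0.231794 ≈ 0.541

Now condition on the additional information:
P(spike | nearby quarry blast) = 0.46·0.728 + 0.64·0.272 = 0.334880 + 0.174080 = 0.508960
The minor quake-present share is 0.64·0.272 = 0.174080.
Hence the posterior is 0.174080/0.508960 ≈ 0.342.

Pr(minor quake | spike) ≈ 0.541; Pr(minor quake | spike, nearby quarry blast) ≈ 0.342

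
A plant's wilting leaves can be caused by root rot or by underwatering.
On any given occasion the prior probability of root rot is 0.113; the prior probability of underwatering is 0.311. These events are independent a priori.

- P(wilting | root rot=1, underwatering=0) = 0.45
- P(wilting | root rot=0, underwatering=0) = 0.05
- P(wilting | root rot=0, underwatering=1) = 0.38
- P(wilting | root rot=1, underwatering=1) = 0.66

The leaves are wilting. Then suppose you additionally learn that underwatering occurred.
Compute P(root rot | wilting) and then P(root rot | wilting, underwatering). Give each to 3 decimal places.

For the numerator, keep only root rot=true terms: 0.035036 + 0.023194 = 0.058230
Normalizer over all consistent configurations: 0.05×0.887×0.689 + 0.38×0.887×0.311 + 0.45×0.113×0.689 + 0.66×0.113×0.311 = 0.193613
P(root rot | wilting) = 0.058230/0.193613 ≈ 0.301

With the extra evidence:
P(wilting | underwatering) = 0.38*0.887 + 0.66*0.113 = 0.337060 + 0.074580 = 0.411640
Of this, 0.074580 comes from 0.66*0.113 (the root rot=true cases).
P(root rot | wilting, underwatering) = 0.074580 / 0.411640 ≈ 0.181
The drop from 0.301 to 0.181 is the explaining-away (discounting) effect.

P(root rot | wilting) ≈ 0.301; P(root rot | wilting, underwatering) ≈ 0.181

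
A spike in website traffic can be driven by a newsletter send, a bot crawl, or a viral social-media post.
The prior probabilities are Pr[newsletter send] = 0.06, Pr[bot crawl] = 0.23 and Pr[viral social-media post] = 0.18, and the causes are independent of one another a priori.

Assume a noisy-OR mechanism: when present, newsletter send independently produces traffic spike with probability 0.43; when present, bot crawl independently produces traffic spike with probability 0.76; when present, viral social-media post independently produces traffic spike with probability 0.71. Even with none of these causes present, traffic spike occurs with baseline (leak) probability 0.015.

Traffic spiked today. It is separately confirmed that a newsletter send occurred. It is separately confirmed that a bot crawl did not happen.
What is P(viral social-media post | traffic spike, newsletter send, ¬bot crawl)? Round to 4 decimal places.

P(viral social-media post | traffic spike, newsletter send, ¬bot crawl) ≈ 0.2953

Under noisy-OR, P(traffic spike | causes) = 1 − (1−0.015)·∏(1−qᵢ) over the active causes.
Weight on viral social-media post=true, given the evidence: 0.837179*0.18 = 0.150692
The normalizing constant is 0.43855*0.82 + 0.837179*0.18 = 0.510303
P(viral social-media post | traffic spike, newsletter send, ¬bot crawl) = 0.150692/0.510303 ≈ 0.2953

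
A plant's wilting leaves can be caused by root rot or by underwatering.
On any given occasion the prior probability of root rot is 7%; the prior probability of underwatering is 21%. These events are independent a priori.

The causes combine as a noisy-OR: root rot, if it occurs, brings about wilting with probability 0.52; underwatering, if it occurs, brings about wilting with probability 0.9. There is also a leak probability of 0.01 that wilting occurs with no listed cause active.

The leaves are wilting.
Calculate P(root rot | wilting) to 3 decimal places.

Under noisy-OR, P(wilting | causes) = 1 − (1−0.01)·∏(1−qᵢ) over the active causes.
P(wilting) = 0.01·0.93·0.79 + 0.901·0.93·0.21 + 0.5248·0.07·0.79 + 0.95248·0.07·0.21 = 0.007347 + 0.175965 + 0.029021 + 0.014001 = 0.226334
Of this, 0.043022 comes from 0.029021 + 0.014001 (the root rot=true cases).
Hence the posterior is 0.043022/0.226334 ≈ 0.190.

P(root rot | wilting) ≈ 0.190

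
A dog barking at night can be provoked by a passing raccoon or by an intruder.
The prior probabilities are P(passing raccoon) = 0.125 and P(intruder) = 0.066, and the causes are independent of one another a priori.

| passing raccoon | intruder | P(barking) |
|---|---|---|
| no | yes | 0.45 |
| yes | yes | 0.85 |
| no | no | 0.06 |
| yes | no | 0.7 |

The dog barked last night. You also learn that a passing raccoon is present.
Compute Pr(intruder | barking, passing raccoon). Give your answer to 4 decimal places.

P(barking | passing raccoon) = 0.7*0.934 + 0.85*0.066 = 0.653800 + 0.056100 = 0.709900
Restricting to configurations with intruder present: 0.85*0.066 = 0.056100.
So P(intruder | barking, passing raccoon) = 0.056100/0.709900 ≈ 0.0790.

Pr(intruder | barking, passing raccoon) ≈ 0.0790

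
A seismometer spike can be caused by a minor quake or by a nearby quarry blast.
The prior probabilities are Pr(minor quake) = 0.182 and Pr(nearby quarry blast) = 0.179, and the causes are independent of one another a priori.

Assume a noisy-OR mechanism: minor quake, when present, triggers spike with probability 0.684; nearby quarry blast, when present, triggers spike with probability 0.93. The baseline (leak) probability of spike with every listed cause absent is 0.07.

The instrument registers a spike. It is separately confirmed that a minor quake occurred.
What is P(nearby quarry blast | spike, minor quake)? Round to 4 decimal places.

P(nearby quarry blast | spike, minor quake) ≈ 0.2322

Under noisy-OR, P(spike | causes) = 1 − (1−0.07)·∏(1−qᵢ) over the active causes.
Enumerate both values of nearby quarry blast and weight by the priors:
  P(spike | minor quake) = 0.70612*0.821 + 0.979428*0.179
        = 0.579725 + 0.175318 = 0.755043
Keeping only the nearby quarry blast-present terms gives 0.175318, so
  P(nearby quarry blast | spike, minor quake) = 0.175318 / 0.755043 ≈ 0.2322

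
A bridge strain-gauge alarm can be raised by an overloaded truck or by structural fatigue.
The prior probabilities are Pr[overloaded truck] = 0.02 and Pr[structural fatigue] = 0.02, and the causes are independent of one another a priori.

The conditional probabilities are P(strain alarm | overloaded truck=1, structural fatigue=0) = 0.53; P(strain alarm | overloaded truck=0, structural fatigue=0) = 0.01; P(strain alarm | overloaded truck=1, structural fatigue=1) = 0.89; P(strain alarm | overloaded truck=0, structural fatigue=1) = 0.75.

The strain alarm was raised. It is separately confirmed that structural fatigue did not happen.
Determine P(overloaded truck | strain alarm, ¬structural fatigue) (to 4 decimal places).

P(overloaded truck | strain alarm, ¬structural fatigue) ≈ 0.5196

For the numerator, keep only overloaded truck=true terms: 0.53*0.02 = 0.010600
The normalizing constant is 0.01*0.98 + 0.53*0.02 = 0.020400
Posterior = 0.010600 / 0.020400 ≈ 0.5196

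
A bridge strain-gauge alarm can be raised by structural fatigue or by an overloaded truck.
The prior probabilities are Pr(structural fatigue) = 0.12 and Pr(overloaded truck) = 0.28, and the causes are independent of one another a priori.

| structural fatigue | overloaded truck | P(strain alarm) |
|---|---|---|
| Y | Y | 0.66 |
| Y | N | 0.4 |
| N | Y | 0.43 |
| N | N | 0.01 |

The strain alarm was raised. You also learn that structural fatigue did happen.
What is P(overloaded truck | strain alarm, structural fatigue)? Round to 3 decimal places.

P(strain alarm | structural fatigue) = 0.4*0.72 + 0.66*0.28 = 0.288000 + 0.184800 = 0.472800
Restricting to configurations with overloaded truck present: 0.66*0.28 = 0.184800.
Hence the posterior is 0.184800/0.472800 ≈ 0.391.

P(overloaded truck | strain alarm, structural fatigue) ≈ 0.391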